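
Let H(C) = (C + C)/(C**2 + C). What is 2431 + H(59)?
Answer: 72931/30 ≈ 2431.0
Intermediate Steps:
H(C) = 2*C/(C + C**2) (H(C) = (2*C)/(C + C**2) = 2*C/(C + C**2))
2431 + H(59) = 2431 + 2/(1 + 59) = 2431 + 2/60 = 2431 + 2*(1/60) = 2431 + 1/30 = 72931/30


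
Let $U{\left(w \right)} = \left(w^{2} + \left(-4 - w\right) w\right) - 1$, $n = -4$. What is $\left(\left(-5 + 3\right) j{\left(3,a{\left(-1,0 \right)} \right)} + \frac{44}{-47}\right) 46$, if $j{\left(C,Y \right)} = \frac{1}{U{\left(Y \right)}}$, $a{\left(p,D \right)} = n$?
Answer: $- \frac{34684}{705} \approx -49.197$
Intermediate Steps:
$a{\left(p,D \right)} = -4$
$U{\left(w \right)} = -1 + w^{2} + w \left(-4 - w\right)$ ($U{\left(w \right)} = \left(w^{2} + w \left(-4 - w\right)\right) - 1 = -1 + w^{2} + w \left(-4 - w\right)$)
$j{\left(C,Y \right)} = \frac{1}{-1 - 4 Y}$
$\left(\left(-5 + 3\right) j{\left(3,a{\left(-1,0 \right)} \right)} + \frac{44}{-47}\right) 46 = \left(\left(-5 + 3\right) \left(- \frac{1}{1 + 4 \left(-4\right)}\right) + \frac{44}{-47}\right) 46 = \left(- 2 \left(- \frac{1}{1 - 16}\right) + 44 \left(- \frac{1}{47}\right)\right) 46 = \left(- 2 \left(- \frac{1}{-15}\right) - \frac{44}{47}\right) 46 = \left(- 2 \left(\left(-1\right) \left(- \frac{1}{15}\right)\right) - \frac{44}{47}\right) 46 = \left(\left(-2\right) \frac{1}{15} - \frac{44}{47}\right) 46 = \left(- \frac{2}{15} - \frac{44}{47}\right) 46 = \left(- \frac{754}{705}\right) 46 = - \frac{34684}{705}$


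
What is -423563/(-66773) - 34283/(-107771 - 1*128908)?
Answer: 14648235148/2257680981 ≈ 6.4882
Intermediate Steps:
-423563/(-66773) - 34283/(-107771 - 1*128908) = -423563*(-1/66773) - 34283/(-107771 - 128908) = 60509/9539 - 34283/(-236679) = 60509/9539 - 34283*(-1/236679) = 60509/9539 + 34283/236679 = 14648235148/2257680981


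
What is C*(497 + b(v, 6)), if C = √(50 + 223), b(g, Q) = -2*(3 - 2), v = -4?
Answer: 495*√273 ≈ 8178.7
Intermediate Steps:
b(g, Q) = -2 (b(g, Q) = -2*1 = -2)
C = √273 ≈ 16.523
C*(497 + b(v, 6)) = √273*(497 - 2) = √273*495 = 495*√273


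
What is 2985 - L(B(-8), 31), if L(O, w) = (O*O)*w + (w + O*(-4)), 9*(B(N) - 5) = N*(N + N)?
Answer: -682297/81 ≈ -8423.4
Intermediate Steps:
B(N) = 5 + 2*N**2/9 (B(N) = 5 + (N*(N + N))/9 = 5 + (N*(2*N))/9 = 5 + (2*N**2)/9 = 5 + 2*N**2/9)
L(O, w) = w - 4*O + w*O**2 (L(O, w) = O**2*w + (w - 4*O) = w*O**2 + (w - 4*O) = w - 4*O + w*O**2)
2985 - L(B(-8), 31) = 2985 - (31 - 4*(5 + (2/9)*(-8)**2) + 31*(5 + (2/9)*(-8)**2)**2) = 2985 - (31 - 4*(5 + (2/9)*64) + 31*(5 + (2/9)*64)**2) = 2985 - (31 - 4*(5 + 128/9) + 31*(5 + 128/9)**2) = 2985 - (31 - 4*173/9 + 31*(173/9)**2) = 2985 - (31 - 692/9 + 31*(29929/81)) = 2985 - (31 - 692/9 + 927799/81) = 2985 - 1*924082/81 = 2985 - 924082/81 = -682297/81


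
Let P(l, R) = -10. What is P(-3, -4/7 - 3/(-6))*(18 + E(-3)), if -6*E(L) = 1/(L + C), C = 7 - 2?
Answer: -1075/6 ≈ -179.17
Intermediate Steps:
C = 5
E(L) = -1/(6*(5 + L)) (E(L) = -1/(6*(L + 5)) = -1/(6*(5 + L)))
P(-3, -4/7 - 3/(-6))*(18 + E(-3)) = -10*(18 - 1/(30 + 6*(-3))) = -10*(18 - 1/(30 - 18)) = -10*(18 - 1/12) = -10*215/12 = -1075/6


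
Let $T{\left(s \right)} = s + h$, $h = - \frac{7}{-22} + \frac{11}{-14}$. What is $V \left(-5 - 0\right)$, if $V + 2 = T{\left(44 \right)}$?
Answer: $- \frac{15990}{77} \approx -207.66$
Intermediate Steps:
$h = - \frac{36}{77}$ ($h = \left(-7\right) \left(- \frac{1}{22}\right) + 11 \left(- \frac{1}{14}\right) = \frac{7}{22} - \frac{11}{14} = - \frac{36}{77} \approx -0.46753$)
$T{\left(s \right)} = - \frac{36}{77} + s$ ($T{\left(s \right)} = s - \frac{36}{77} = - \frac{36}{77} + s$)
$V = \frac{3198}{77}$ ($V = -2 + \left(- \frac{36}{77} + 44\right) = -2 + \frac{3352}{77} = \frac{3198}{77} \approx 41.532$)
$V \left(-5 - 0\right) = \frac{3198 \left(-5 - 0\right)}{77} = \frac{3198 \left(-5 + 0\right)}{77} = \frac{3198}{77} \left(-5\right) = - \frac{15990}{77}$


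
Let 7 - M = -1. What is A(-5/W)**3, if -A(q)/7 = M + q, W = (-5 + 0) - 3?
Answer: -112678587/512 ≈ -2.2008e+5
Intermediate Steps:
M = 8 (M = 7 - 1*(-1) = 7 + 1 = 8)
W = -8 (W = -5 - 3 = -8)
A(q) = -56 - 7*q (A(q) = -7*(8 + q) = -56 - 7*q)
A(-5/W)**3 = (-56 - (-35)/(-8))**3 = (-56 - (-35)*(-1)/8)**3 = (-56 - 7*5/8)**3 = (-56 - 35/8)**3 = (-483/8)**3 = -112678587/512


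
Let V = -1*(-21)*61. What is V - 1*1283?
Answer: -2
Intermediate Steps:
V = 1281 (V = 21*61 = 1281)
V - 1*1283 = 1281 - 1*1283 = 1281 - 1283 = -2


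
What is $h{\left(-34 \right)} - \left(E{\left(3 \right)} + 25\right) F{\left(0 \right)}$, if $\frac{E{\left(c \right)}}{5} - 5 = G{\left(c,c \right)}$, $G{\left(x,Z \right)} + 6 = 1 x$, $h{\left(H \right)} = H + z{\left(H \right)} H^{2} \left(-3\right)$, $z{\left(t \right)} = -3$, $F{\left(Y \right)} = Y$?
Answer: $10370$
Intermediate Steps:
$h{\left(H \right)} = H + 9 H^{2}$ ($h{\left(H \right)} = H + - 3 H^{2} \left(-3\right) = H + 9 H^{2}$)
$G{\left(x,Z \right)} = -6 + x$ ($G{\left(x,Z \right)} = -6 + 1 x = -6 + x$)
$E{\left(c \right)} = -5 + 5 c$ ($E{\left(c \right)} = 25 + 5 \left(-6 + c\right) = 25 + \left(-30 + 5 c\right) = -5 + 5 c$)
$h{\left(-34 \right)} - \left(E{\left(3 \right)} + 25\right) F{\left(0 \right)} = - 34 \left(1 + 9 \left(-34\right)\right) - \left(\left(-5 + 5 \cdot 3\right) + 25\right) 0 = - 34 \left(1 - 306\right) - \left(\left(-5 + 15\right) + 25\right) 0 = \left(-34\right) \left(-305\right) - \left(10 + 25\right) 0 = 10370 - 35 \cdot 0 = 10370 - 0 = 10370 + 0 = 10370$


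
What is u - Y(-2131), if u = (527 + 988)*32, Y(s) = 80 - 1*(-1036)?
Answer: 47364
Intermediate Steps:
Y(s) = 1116 (Y(s) = 80 + 1036 = 1116)
u = 48480 (u = 1515*32 = 48480)
u - Y(-2131) = 48480 - 1*1116 = 48480 - 1116 = 47364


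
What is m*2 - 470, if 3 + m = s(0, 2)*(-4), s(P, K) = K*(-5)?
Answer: -396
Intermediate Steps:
s(P, K) = -5*K
m = 37 (m = -3 - 5*2*(-4) = -3 - 10*(-4) = -3 + 40 = 37)
m*2 - 470 = 37*2 - 470 = 74 - 470 = -396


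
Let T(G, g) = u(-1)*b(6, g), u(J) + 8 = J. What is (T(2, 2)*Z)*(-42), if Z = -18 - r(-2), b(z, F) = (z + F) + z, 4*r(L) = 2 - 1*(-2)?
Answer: -100548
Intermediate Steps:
r(L) = 1 (r(L) = (2 - 1*(-2))/4 = (2 + 2)/4 = (¼)*4 = 1)
u(J) = -8 + J
b(z, F) = F + 2*z (b(z, F) = (F + z) + z = F + 2*z)
Z = -19 (Z = -18 - 1*1 = -18 - 1 = -19)
T(G, g) = -108 - 9*g (T(G, g) = (-8 - 1)*(g + 2*6) = -9*(g + 12) = -9*(12 + g) = -108 - 9*g)
(T(2, 2)*Z)*(-42) = ((-108 - 9*2)*(-19))*(-42) = ((-108 - 18)*(-19))*(-42) = -126*(-19)*(-42) = 2394*(-42) = -100548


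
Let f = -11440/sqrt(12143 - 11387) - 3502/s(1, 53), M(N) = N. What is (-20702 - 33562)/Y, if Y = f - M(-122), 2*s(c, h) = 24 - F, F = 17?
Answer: 630737604/7921787 - 325909584*sqrt(21)/39608935 ≈ 41.914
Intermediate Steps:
s(c, h) = 7/2 (s(c, h) = (24 - 1*17)/2 = (24 - 17)/2 = (1/2)*7 = 7/2)
f = -7004/7 - 5720*sqrt(21)/63 (f = -11440/sqrt(12143 - 11387) - 3502/7/2 = -11440*sqrt(21)/126 - 3502*2/7 = -11440*sqrt(21)/126 - 7004/7 = -5720*sqrt(21)/63 - 7004/7 = -7004/7 - 5720*sqrt(21)/63 ≈ -1416.6)
Y = -6150/7 - 5720*sqrt(21)/63 (Y = (-7004/7 - 5720*sqrt(21)/63) - 1*(-122) = (-7004/7 - 5720*sqrt(21)/63) + 122 = -6150/7 - 5720*sqrt(21)/63 ≈ -1294.6)
(-20702 - 33562)/Y = (-20702 - 33562)/(-6150/7 - 5720*sqrt(21)/63) = -54264/(-6150/7 - 5720*sqrt(21)/63)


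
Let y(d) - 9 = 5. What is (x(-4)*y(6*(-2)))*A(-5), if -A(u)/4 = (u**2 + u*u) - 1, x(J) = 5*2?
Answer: -27440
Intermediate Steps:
x(J) = 10
y(d) = 14 (y(d) = 9 + 5 = 14)
A(u) = 4 - 8*u**2 (A(u) = -4*((u**2 + u*u) - 1) = -4*((u**2 + u**2) - 1) = -4*(2*u**2 - 1) = -4*(-1 + 2*u**2) = 4 - 8*u**2)
(x(-4)*y(6*(-2)))*A(-5) = (10*14)*(4 - 8*(-5)**2) = 140*(4 - 8*25) = 140*(4 - 200) = 140*(-196) = -27440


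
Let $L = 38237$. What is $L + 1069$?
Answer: $39306$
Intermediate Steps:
$L + 1069 = 38237 + 1069 = 39306$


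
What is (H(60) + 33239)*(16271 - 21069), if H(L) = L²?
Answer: -176753522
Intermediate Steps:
(H(60) + 33239)*(16271 - 21069) = (60² + 33239)*(16271 - 21069) = (3600 + 33239)*(-4798) = 36839*(-4798) = -176753522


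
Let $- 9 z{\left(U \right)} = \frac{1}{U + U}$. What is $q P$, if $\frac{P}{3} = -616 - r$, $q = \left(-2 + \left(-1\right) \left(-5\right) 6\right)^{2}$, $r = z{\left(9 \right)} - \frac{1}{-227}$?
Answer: $- \frac{8879865848}{6129} \approx -1.4488 \cdot 10^{6}$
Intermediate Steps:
$z{\left(U \right)} = - \frac{1}{18 U}$ ($z{\left(U \right)} = - \frac{1}{9 \left(U + U\right)} = - \frac{1}{9 \cdot 2 U} = - \frac{\frac{1}{2} \frac{1}{U}}{9} = - \frac{1}{18 U}$)
$r = - \frac{65}{36774}$ ($r = - \frac{1}{18 \cdot 9} - \frac{1}{-227} = \left(- \frac{1}{18}\right) \frac{1}{9} - - \frac{1}{227} = - \frac{1}{162} + \frac{1}{227} = - \frac{65}{36774} \approx -0.0017676$)
$q = 784$ ($q = \left(-2 + 5 \cdot 6\right)^{2} = \left(-2 + 30\right)^{2} = 28^{2} = 784$)
$P = - \frac{22652719}{12258}$ ($P = 3 \left(-616 - - \frac{65}{36774}\right) = 3 \left(-616 + \frac{65}{36774}\right) = 3 \left(- \frac{22652719}{36774}\right) = - \frac{22652719}{12258} \approx -1848.0$)
$q P = 784 \left(- \frac{22652719}{12258}\right) = - \frac{8879865848}{6129}$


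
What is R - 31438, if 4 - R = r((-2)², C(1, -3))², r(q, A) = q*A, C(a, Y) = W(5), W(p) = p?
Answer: -31834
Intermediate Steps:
C(a, Y) = 5
r(q, A) = A*q
R = -396 (R = 4 - (5*(-2)²)² = 4 - (5*4)² = 4 - 1*20² = 4 - 1*400 = 4 - 400 = -396)
R - 31438 = -396 - 31438 = -31834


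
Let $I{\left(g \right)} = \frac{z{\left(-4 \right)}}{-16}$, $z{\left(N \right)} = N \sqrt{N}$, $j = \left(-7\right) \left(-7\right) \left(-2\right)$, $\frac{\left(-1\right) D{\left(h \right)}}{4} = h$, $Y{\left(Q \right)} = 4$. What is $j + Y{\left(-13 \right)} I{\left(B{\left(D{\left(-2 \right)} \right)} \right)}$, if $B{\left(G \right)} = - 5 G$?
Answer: $-98 + 2 i \approx -98.0 + 2.0 i$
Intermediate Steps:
$D{\left(h \right)} = - 4 h$
$j = -98$ ($j = 49 \left(-2\right) = -98$)
$z{\left(N \right)} = N^{\frac{3}{2}}$
$I{\left(g \right)} = \frac{i}{2}$ ($I{\left(g \right)} = \frac{\left(-4\right)^{\frac{3}{2}}}{-16} = - 8 i \left(- \frac{1}{16}\right) = \frac{i}{2}$)
$j + Y{\left(-13 \right)} I{\left(B{\left(D{\left(-2 \right)} \right)} \right)} = -98 + 4 \frac{i}{2} = -98 + 2 i$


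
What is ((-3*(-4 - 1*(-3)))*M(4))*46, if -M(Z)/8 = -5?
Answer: 5520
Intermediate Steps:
M(Z) = 40 (M(Z) = -8*(-5) = 40)
((-3*(-4 - 1*(-3)))*M(4))*46 = (-3*(-4 - 1*(-3))*40)*46 = (-3*(-4 + 3)*40)*46 = (-3*(-1)*40)*46 = (3*40)*46 = 120*46 = 5520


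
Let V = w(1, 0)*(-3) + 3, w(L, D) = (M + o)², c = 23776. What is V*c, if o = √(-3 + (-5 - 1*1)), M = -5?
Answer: -1069920 + 2139840*I ≈ -1.0699e+6 + 2.1398e+6*I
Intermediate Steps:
o = 3*I (o = √(-3 + (-5 - 1)) = √(-3 - 6) = √(-9) = 3*I ≈ 3.0*I)
w(L, D) = (-5 + 3*I)²
V = -45 + 90*I (V = (16 - 30*I)*(-3) + 3 = (-48 + 90*I) + 3 = -45 + 90*I ≈ -45.0 + 90.0*I)
V*c = (-45 + 90*I)*23776 = -1069920 + 2139840*I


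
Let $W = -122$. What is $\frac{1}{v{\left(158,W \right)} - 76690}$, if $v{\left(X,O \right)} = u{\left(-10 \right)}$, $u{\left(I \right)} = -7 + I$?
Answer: $- \frac{1}{76707} \approx -1.3037 \cdot 10^{-5}$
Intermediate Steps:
$v{\left(X,O \right)} = -17$ ($v{\left(X,O \right)} = -7 - 10 = -17$)
$\frac{1}{v{\left(158,W \right)} - 76690} = \frac{1}{-17 - 76690} = \frac{1}{-76707} = - \frac{1}{76707}$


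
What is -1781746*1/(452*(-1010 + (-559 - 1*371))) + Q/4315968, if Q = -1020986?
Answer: 212333641139/118268313120 ≈ 1.7954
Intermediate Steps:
-1781746*1/(452*(-1010 + (-559 - 1*371))) + Q/4315968 = -1781746*1/(452*(-1010 + (-559 - 1*371))) - 1020986/4315968 = -1781746*1/(452*(-1010 + (-559 - 371))) - 1020986*1/4315968 = -1781746*1/(452*(-1010 - 930)) - 510493/2157984 = -1781746/((-1940*452)) - 510493/2157984 = -1781746/(-876880) - 510493/2157984 = -1781746*(-1/876880) - 510493/2157984 = 890873/438440 - 510493/2157984 = 212333641139/118268313120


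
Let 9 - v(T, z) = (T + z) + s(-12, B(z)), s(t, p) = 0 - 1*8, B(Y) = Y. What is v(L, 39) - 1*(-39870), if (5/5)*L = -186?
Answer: 40034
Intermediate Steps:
L = -186
s(t, p) = -8 (s(t, p) = 0 - 8 = -8)
v(T, z) = 17 - T - z (v(T, z) = 9 - ((T + z) - 8) = 9 - (-8 + T + z) = 9 + (8 - T - z) = 17 - T - z)
v(L, 39) - 1*(-39870) = (17 - 1*(-186) - 1*39) - 1*(-39870) = (17 + 186 - 39) + 39870 = 164 + 39870 = 40034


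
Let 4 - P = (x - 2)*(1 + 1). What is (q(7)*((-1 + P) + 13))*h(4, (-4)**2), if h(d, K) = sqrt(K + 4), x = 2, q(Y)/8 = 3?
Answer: 768*sqrt(5) ≈ 1717.3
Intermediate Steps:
q(Y) = 24 (q(Y) = 8*3 = 24)
P = 4 (P = 4 - (2 - 2)*(1 + 1) = 4 - 0*2 = 4 - 1*0 = 4 + 0 = 4)
h(d, K) = sqrt(4 + K)
(q(7)*((-1 + P) + 13))*h(4, (-4)**2) = (24*((-1 + 4) + 13))*sqrt(4 + (-4)**2) = (24*(3 + 13))*sqrt(4 + 16) = (24*16)*sqrt(20) = 384*(2*sqrt(5)) = 768*sqrt(5)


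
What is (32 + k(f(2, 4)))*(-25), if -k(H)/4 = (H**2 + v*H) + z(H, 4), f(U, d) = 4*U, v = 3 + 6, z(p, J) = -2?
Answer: 12600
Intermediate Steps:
v = 9
k(H) = 8 - 36*H - 4*H**2 (k(H) = -4*((H**2 + 9*H) - 2) = -4*(-2 + H**2 + 9*H) = 8 - 36*H - 4*H**2)
(32 + k(f(2, 4)))*(-25) = (32 + (8 - 144*2 - 4*(4*2)**2))*(-25) = (32 + (8 - 36*8 - 4*8**2))*(-25) = (32 + (8 - 288 - 4*64))*(-25) = (32 + (8 - 288 - 256))*(-25) = (32 - 536)*(-25) = -504*(-25) = 12600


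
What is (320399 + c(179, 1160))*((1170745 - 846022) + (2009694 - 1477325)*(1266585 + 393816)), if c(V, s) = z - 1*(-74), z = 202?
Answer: 283459494084107100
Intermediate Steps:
c(V, s) = 276 (c(V, s) = 202 - 1*(-74) = 202 + 74 = 276)
(320399 + c(179, 1160))*((1170745 - 846022) + (2009694 - 1477325)*(1266585 + 393816)) = (320399 + 276)*((1170745 - 846022) + (2009694 - 1477325)*(1266585 + 393816)) = 320675*(324723 + 532369*1660401) = 320675*(324723 + 883946019969) = 320675*883946344692 = 283459494084107100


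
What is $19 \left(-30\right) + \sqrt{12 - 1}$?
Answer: $-570 + \sqrt{11} \approx -566.68$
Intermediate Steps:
$19 \left(-30\right) + \sqrt{12 - 1} = -570 + \sqrt{11}$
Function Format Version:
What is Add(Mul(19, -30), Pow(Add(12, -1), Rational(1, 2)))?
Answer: Add(-570, Pow(11, Rational(1, 2))) ≈ -566.68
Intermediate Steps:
Add(Mul(19, -30), Pow(Add(12, -1), Rational(1, 2))) = Add(-570, Pow(11, Rational(1, 2)))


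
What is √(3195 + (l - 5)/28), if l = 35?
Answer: √626430/14 ≈ 56.534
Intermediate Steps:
√(3195 + (l - 5)/28) = √(3195 + (35 - 5)/28) = √(3195 + (1/28)*30) = √(3195 + 15/14) = √(44745/14) = √626430/14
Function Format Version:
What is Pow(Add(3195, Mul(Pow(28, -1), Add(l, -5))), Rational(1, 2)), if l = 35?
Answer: Mul(Rational(1, 14), Pow(626430, Rational(1, 2))) ≈ 56.534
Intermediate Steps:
Pow(Add(3195, Mul(Pow(28, -1), Add(l, -5))), Rational(1, 2)) = Pow(Add(3195, Mul(Pow(28, -1), Add(35, -5))), Rational(1, 2)) = Pow(Add(3195, Mul(Rational(1, 28), 30)), Rational(1, 2)) = Pow(Add(3195, Rational(15, 14)), Rational(1, 2)) = Pow(Rational(44745, 14), Rational(1, 2)) = Mul(Rational(1, 14), Pow(626430, Rational(1, 2)))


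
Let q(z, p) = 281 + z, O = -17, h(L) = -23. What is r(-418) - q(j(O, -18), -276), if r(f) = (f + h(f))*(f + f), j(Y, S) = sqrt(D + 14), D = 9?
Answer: 368395 - sqrt(23) ≈ 3.6839e+5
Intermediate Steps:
j(Y, S) = sqrt(23) (j(Y, S) = sqrt(9 + 14) = sqrt(23))
r(f) = 2*f*(-23 + f) (r(f) = (f - 23)*(f + f) = (-23 + f)*(2*f) = 2*f*(-23 + f))
r(-418) - q(j(O, -18), -276) = 2*(-418)*(-23 - 418) - (281 + sqrt(23)) = 2*(-418)*(-441) + (-281 - sqrt(23)) = 368676 + (-281 - sqrt(23)) = 368395 - sqrt(23)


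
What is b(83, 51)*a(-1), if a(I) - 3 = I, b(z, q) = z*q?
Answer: 8466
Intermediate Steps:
b(z, q) = q*z
a(I) = 3 + I
b(83, 51)*a(-1) = (51*83)*(3 - 1) = 4233*2 = 8466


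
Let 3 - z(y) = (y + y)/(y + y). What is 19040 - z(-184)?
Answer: 19038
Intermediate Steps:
z(y) = 2 (z(y) = 3 - (y + y)/(y + y) = 3 - 2*y/(2*y) = 3 - 2*y*1/(2*y) = 3 - 1*1 = 3 - 1 = 2)
19040 - z(-184) = 19040 - 1*2 = 19040 - 2 = 19038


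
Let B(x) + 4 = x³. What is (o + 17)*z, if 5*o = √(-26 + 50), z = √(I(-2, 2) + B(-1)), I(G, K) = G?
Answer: I*√7*(85 + 2*√6)/5 ≈ 47.57*I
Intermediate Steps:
B(x) = -4 + x³
z = I*√7 (z = √(-2 + (-4 + (-1)³)) = √(-2 + (-4 - 1)) = √(-2 - 5) = √(-7) = I*√7 ≈ 2.6458*I)
o = 2*√6/5 (o = √(-26 + 50)/5 = √24/5 = (2*√6)/5 = 2*√6/5 ≈ 0.97980)
(o + 17)*z = (2*√6/5 + 17)*(I*√7) = (17 + 2*√6/5)*(I*√7) = I*√7*(17 + 2*√6/5)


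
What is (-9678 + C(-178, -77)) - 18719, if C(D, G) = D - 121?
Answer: -28696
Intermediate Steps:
C(D, G) = -121 + D
(-9678 + C(-178, -77)) - 18719 = (-9678 + (-121 - 178)) - 18719 = (-9678 - 299) - 18719 = -9977 - 18719 = -28696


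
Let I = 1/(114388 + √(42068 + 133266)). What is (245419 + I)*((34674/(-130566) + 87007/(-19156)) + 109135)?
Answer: 73040190726167715717319558401/2727148553232302180 - 45491326233809*√175334/5454297106464604360 ≈ 2.6783e+10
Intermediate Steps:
I = 1/(114388 + √175334) ≈ 8.7103e-6
(245419 + I)*((34674/(-130566) + 87007/(-19156)) + 109135) = (245419 + (57194/6542219605 - √175334/13084439210))*((34674/(-130566) + 87007/(-19156)) + 109135) = (1605584993296689/6542219605 - √175334/13084439210)*((34674*(-1/130566) + 87007*(-1/19156)) + 109135) = (1605584993296689/6542219605 - √175334/13084439210)*((-5779/21761 - 87007/19156) + 109135) = (1605584993296689/6542219605 - √175334/13084439210)*(-2004061851/416853716 + 109135) = (1605584993296689/6542219605 - √175334/13084439210)*(45491326233809/416853716) = 73040190726167715717319558401/2727148553232302180 - 45491326233809*√175334/5454297106464604360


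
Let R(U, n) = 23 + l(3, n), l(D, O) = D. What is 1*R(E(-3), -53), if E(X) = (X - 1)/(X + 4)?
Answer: 26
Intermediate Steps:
E(X) = (-1 + X)/(4 + X)
R(U, n) = 26 (R(U, n) = 23 + 3 = 26)
1*R(E(-3), -53) = 1*26 = 26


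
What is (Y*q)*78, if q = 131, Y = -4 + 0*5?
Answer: -40872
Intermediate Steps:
Y = -4 (Y = -4 + 0 = -4)
(Y*q)*78 = -4*131*78 = -524*78 = -40872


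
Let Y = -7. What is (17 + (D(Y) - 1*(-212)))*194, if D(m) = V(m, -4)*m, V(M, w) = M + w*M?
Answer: 15908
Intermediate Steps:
V(M, w) = M + M*w
D(m) = -3*m**2 (D(m) = (m*(1 - 4))*m = (m*(-3))*m = (-3*m)*m = -3*m**2)
(17 + (D(Y) - 1*(-212)))*194 = (17 + (-3*(-7)**2 - 1*(-212)))*194 = (17 + (-3*49 + 212))*194 = (17 + (-147 + 212))*194 = (17 + 65)*194 = 82*194 = 15908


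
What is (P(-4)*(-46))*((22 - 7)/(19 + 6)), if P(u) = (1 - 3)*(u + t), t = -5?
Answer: -2484/5 ≈ -496.80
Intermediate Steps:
P(u) = 10 - 2*u (P(u) = (1 - 3)*(u - 5) = -2*(-5 + u) = 10 - 2*u)
(P(-4)*(-46))*((22 - 7)/(19 + 6)) = ((10 - 2*(-4))*(-46))*((22 - 7)/(19 + 6)) = ((10 + 8)*(-46))*(15/25) = (18*(-46))*(15*(1/25)) = -828*⅗ = -2484/5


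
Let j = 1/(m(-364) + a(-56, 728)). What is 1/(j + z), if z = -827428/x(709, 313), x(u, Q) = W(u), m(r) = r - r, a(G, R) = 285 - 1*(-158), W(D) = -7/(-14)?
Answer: -443/733101207 ≈ -6.0428e-7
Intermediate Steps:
W(D) = ½ (W(D) = -7*(-1/14) = ½)
a(G, R) = 443 (a(G, R) = 285 + 158 = 443)
m(r) = 0
x(u, Q) = ½
z = -1654856 (z = -827428/½ = -827428*2 = -1654856)
j = 1/443 (j = 1/(0 + 443) = 1/443 ≈ 0.0022573)
1/(j + z) = 1/(1/443 - 1654856) = 1/(-733101207/443) = -443/733101207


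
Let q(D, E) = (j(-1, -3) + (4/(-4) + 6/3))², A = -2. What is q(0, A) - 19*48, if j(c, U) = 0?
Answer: -911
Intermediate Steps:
q(D, E) = 1 (q(D, E) = (0 + (4/(-4) + 6/3))² = (0 + (4*(-¼) + 6*(⅓)))² = (0 + (-1 + 2))² = (0 + 1)² = 1² = 1)
q(0, A) - 19*48 = 1 - 19*48 = 1 - 912 = -911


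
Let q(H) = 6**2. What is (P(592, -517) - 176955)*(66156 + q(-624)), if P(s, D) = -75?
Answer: -11717969760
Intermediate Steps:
q(H) = 36
(P(592, -517) - 176955)*(66156 + q(-624)) = (-75 - 176955)*(66156 + 36) = -177030*66192 = -11717969760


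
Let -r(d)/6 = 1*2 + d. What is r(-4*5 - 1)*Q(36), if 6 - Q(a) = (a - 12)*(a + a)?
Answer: -196308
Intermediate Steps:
Q(a) = 6 - 2*a*(-12 + a) (Q(a) = 6 - (a - 12)*(a + a) = 6 - (-12 + a)*2*a = 6 - 2*a*(-12 + a))
r(d) = -12 - 6*d (r(d) = -6*(1*2 + d) = -6*(2 + d) = -12 - 6*d)
r(-4*5 - 1)*Q(36) = (-12 - 6*(-4*5 - 1))*(6 - 2*36² + 24*36) = (-12 - 6*(-20 - 1))*(6 - 2*1296 + 864) = (-12 - 6*(-21))*(6 - 2592 + 864) = (-12 + 126)*(-1722) = 114*(-1722) = -196308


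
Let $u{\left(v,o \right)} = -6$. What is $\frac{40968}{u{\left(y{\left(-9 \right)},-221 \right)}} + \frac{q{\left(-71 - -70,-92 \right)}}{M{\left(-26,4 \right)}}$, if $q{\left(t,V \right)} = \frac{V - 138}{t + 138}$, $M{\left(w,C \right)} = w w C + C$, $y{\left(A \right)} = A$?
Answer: $- \frac{1266580459}{185498} \approx -6828.0$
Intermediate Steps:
$M{\left(w,C \right)} = C + C w^{2}$ ($M{\left(w,C \right)} = w^{2} C + C = C w^{2} + C = C + C w^{2}$)
$q{\left(t,V \right)} = \frac{-138 + V}{138 + t}$
$\frac{40968}{u{\left(y{\left(-9 \right)},-221 \right)}} + \frac{q{\left(-71 - -70,-92 \right)}}{M{\left(-26,4 \right)}} = \frac{40968}{-6} + \frac{\frac{1}{138 - 1} \left(-138 - 92\right)}{4 \left(1 + \left(-26\right)^{2}\right)} = 40968 \left(- \frac{1}{6}\right) + \frac{\frac{1}{138 + \left(-71 + 70\right)} \left(-230\right)}{4 \left(1 + 676\right)} = -6828 + \frac{\frac{1}{138 - 1} \left(-230\right)}{4 \cdot 677} = -6828 + \frac{\frac{1}{137} \left(-230\right)}{2708} = -6828 + \frac{1}{137} \left(-230\right) \frac{1}{2708} = -6828 - \frac{115}{185498} = - \frac{1266580459}{185498}$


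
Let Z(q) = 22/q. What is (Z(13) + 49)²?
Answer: 434281/169 ≈ 2569.7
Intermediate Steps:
(Z(13) + 49)² = (22/13 + 49)² = (659/13)² = 434281/169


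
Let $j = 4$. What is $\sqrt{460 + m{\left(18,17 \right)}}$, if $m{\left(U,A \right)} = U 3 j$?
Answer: $26$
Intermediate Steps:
$m{\left(U,A \right)} = 12 U$ ($m{\left(U,A \right)} = U 3 \cdot 4 = 3 U 4 = 12 U$)
$\sqrt{460 + m{\left(18,17 \right)}} = \sqrt{460 + 12 \cdot 18} = \sqrt{460 + 216} = \sqrt{676} = 26$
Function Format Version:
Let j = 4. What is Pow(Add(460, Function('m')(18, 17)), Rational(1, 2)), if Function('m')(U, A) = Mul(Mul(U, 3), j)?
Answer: 26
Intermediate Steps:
Function('m')(U, A) = Mul(12, U) (Function('m')(U, A) = Mul(Mul(U, 3), 4) = Mul(Mul(3, U), 4) = Mul(12, U))
Pow(Add(460, Function('m')(18, 17)), Rational(1, 2)) = Pow(Add(460, Mul(12, 18)), Rational(1, 2)) = Pow(Add(460, 216), Rational(1, 2)) = Pow(676, Rational(1, 2)) = 26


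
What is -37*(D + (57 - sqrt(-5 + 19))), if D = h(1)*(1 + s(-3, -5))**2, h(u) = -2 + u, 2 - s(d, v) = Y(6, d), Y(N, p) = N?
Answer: -1776 + 37*sqrt(14) ≈ -1637.6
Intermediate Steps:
s(d, v) = -4 (s(d, v) = 2 - 1*6 = 2 - 6 = -4)
D = -9 (D = (-2 + 1)*(1 - 4)**2 = -1*(-3)**2 = -1*9 = -9)
-37*(D + (57 - sqrt(-5 + 19))) = -37*(-9 + (57 - sqrt(-5 + 19))) = -37*(-9 + (57 - sqrt(14))) = -37*(48 - sqrt(14)) = -1776 + 37*sqrt(14)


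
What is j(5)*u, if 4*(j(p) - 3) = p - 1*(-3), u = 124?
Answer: 620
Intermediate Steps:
j(p) = 15/4 + p/4 (j(p) = 3 + (p - 1*(-3))/4 = 3 + (p + 3)/4 = 3 + (3 + p)/4 = 3 + (3/4 + p/4) = 15/4 + p/4)
j(5)*u = (15/4 + (1/4)*5)*124 = (15/4 + 5/4)*124 = 5*124 = 620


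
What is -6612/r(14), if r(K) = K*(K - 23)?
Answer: 1102/21 ≈ 52.476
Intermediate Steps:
r(K) = K*(-23 + K)
-6612/r(14) = -6612*1/(14*(-23 + 14)) = -6612/(14*(-9)) = -6612/(-126) = -6612*(-1/126) = 1102/21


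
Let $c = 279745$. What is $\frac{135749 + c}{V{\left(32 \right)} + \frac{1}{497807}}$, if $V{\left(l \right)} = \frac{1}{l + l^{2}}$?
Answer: $\frac{218418627670848}{498863} \approx 4.3783 \cdot 10^{8}$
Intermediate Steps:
$\frac{135749 + c}{V{\left(32 \right)} + \frac{1}{497807}} = \frac{135749 + 279745}{\frac{1}{32 \left(1 + 32\right)} + \frac{1}{497807}} = \frac{415494}{\frac{1}{32 \cdot 33} + \frac{1}{497807}} = \frac{415494}{\frac{1}{32} \cdot \frac{1}{33} + \frac{1}{497807}} = \frac{415494}{\frac{1}{1056} + \frac{1}{497807}} = \frac{415494}{\frac{498863}{525684192}} = 415494 \cdot \frac{525684192}{498863} = \frac{218418627670848}{498863}$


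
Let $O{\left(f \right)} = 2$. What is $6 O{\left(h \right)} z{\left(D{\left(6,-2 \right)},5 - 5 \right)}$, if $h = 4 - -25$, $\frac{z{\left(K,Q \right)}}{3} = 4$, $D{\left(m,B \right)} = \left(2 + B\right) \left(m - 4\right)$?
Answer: $144$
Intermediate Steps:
$D{\left(m,B \right)} = \left(-4 + m\right) \left(2 + B\right)$ ($D{\left(m,B \right)} = \left(2 + B\right) \left(-4 + m\right) = \left(-4 + m\right) \left(2 + B\right)$)
$z{\left(K,Q \right)} = 12$ ($z{\left(K,Q \right)} = 3 \cdot 4 = 12$)
$h = 29$ ($h = 4 + 25 = 29$)
$6 O{\left(h \right)} z{\left(D{\left(6,-2 \right)},5 - 5 \right)} = 6 \cdot 2 \cdot 12 = 12 \cdot 12 = 144$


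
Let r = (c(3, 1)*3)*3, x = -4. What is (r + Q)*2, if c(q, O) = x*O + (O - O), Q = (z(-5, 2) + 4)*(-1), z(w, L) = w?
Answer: -70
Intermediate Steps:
Q = 1 (Q = (-5 + 4)*(-1) = -1*(-1) = 1)
c(q, O) = -4*O (c(q, O) = -4*O + (O - O) = -4*O + 0 = -4*O)
r = -36 (r = (-4*1*3)*3 = -4*3*3 = -12*3 = -36)
(r + Q)*2 = (-36 + 1)*2 = -35*2 = -70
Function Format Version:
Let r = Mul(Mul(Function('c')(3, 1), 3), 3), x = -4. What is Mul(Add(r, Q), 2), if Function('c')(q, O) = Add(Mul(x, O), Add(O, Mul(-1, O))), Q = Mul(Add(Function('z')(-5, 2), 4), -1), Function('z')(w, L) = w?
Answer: -70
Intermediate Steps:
Q = 1 (Q = Mul(Add(-5, 4), -1) = Mul(-1, -1) = 1)
Function('c')(q, O) = Mul(-4, O) (Function('c')(q, O) = Add(Mul(-4, O), Add(O, Mul(-1, O))) = Add(Mul(-4, O), 0) = Mul(-4, O))
r = -36 (r = Mul(Mul(Mul(-4, 1), 3), 3) = Mul(Mul(-4, 3), 3) = Mul(-12, 3) = -36)
Mul(Add(r, Q), 2) = Mul(Add(-36, 1), 2) = Mul(-35, 2) = -70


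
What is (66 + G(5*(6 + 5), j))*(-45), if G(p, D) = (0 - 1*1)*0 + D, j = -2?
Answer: -2880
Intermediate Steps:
G(p, D) = D (G(p, D) = (0 - 1)*0 + D = -1*0 + D = 0 + D = D)
(66 + G(5*(6 + 5), j))*(-45) = (66 - 2)*(-45) = 64*(-45) = -2880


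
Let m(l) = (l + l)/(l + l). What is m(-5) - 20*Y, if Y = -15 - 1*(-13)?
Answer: 41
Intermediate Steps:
Y = -2 (Y = -15 + 13 = -2)
m(l) = 1 (m(l) = (2*l)/((2*l)) = (2*l)*(1/(2*l)) = 1)
m(-5) - 20*Y = 1 - 20*(-2) = 1 + 40 = 41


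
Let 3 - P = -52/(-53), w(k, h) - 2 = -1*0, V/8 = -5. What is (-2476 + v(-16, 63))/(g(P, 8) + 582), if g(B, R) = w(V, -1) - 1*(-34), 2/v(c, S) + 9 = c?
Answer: -10317/2575 ≈ -4.0066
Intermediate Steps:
V = -40 (V = 8*(-5) = -40)
w(k, h) = 2 (w(k, h) = 2 - 1*0 = 2 + 0 = 2)
v(c, S) = 2/(-9 + c)
P = 107/53 (P = 3 - (-52)/(-53) = 3 - (-52)*(-1)/53 = 3 - 1*52/53 = 3 - 52/53 = 107/53 ≈ 2.0189)
g(B, R) = 36 (g(B, R) = 2 - 1*(-34) = 2 + 34 = 36)
(-2476 + v(-16, 63))/(g(P, 8) + 582) = (-2476 + 2/(-9 - 16))/(36 + 582) = (-2476 + 2/(-25))/618 = (-2476 + 2*(-1/25))*(1/618) = (-2476 - 2/25)*(1/618) = -61902/25*1/618 = -10317/2575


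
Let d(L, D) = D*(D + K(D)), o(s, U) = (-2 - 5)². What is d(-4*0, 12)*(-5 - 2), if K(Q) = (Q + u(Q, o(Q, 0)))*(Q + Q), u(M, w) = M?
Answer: -49392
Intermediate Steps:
o(s, U) = 49 (o(s, U) = (-7)² = 49)
K(Q) = 4*Q² (K(Q) = (Q + Q)*(Q + Q) = (2*Q)*(2*Q) = 4*Q²)
d(L, D) = D*(D + 4*D²)
d(-4*0, 12)*(-5 - 2) = (12²*(1 + 4*12))*(-5 - 2) = (144*(1 + 48))*(-7) = (144*49)*(-7) = 7056*(-7) = -49392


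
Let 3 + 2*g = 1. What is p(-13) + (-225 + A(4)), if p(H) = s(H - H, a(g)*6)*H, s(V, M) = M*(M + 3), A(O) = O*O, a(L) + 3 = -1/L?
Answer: -1613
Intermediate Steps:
g = -1 (g = -3/2 + (½)*1 = -3/2 + ½ = -1)
a(L) = -3 - 1/L
A(O) = O²
s(V, M) = M*(3 + M)
p(H) = 108*H (p(H) = (((-3 - 1/(-1))*6)*(3 + (-3 - 1/(-1))*6))*H = (((-3 - 1*(-1))*6)*(3 + (-3 - 1*(-1))*6))*H = (((-3 + 1)*6)*(3 + (-3 + 1)*6))*H = ((-2*6)*(3 - 2*6))*H = (-12*(3 - 12))*H = (-12*(-9))*H = 108*H)
p(-13) + (-225 + A(4)) = 108*(-13) + (-225 + 4²) = -1404 + (-225 + 16) = -1404 - 209 = -1613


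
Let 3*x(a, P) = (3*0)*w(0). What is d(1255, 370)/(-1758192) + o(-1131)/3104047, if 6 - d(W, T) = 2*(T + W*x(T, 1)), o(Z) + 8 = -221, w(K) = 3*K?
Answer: 937872265/2728755301512 ≈ 0.00034370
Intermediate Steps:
x(a, P) = 0 (x(a, P) = ((3*0)*(3*0))/3 = (0*0)/3 = (⅓)*0 = 0)
o(Z) = -229 (o(Z) = -8 - 221 = -229)
d(W, T) = 6 - 2*T (d(W, T) = 6 - 2*(T + W*0) = 6 - 2*(T + 0) = 6 - 2*T)
d(1255, 370)/(-1758192) + o(-1131)/3104047 = (6 - 2*370)/(-1758192) - 229/3104047 = (6 - 740)*(-1/1758192) - 229*1/3104047 = -734*(-1/1758192) - 229/3104047 = 367/879096 - 229/3104047 = 937872265/2728755301512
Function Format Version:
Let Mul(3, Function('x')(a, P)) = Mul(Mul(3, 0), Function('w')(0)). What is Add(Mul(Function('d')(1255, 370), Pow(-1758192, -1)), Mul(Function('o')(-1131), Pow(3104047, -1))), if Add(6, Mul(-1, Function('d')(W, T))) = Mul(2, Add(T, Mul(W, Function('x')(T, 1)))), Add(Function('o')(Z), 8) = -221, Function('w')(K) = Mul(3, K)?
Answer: Rational(937872265, 2728755301512) ≈ 0.00034370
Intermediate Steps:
Function('x')(a, P) = 0 (Function('x')(a, P) = Mul(Rational(1, 3), Mul(Mul(3, 0), Mul(3, 0))) = Mul(Rational(1, 3), Mul(0, 0)) = Mul(Rational(1, 3), 0) = 0)
Function('o')(Z) = -229 (Function('o')(Z) = Add(-8, -221) = -229)
Function('d')(W, T) = Add(6, Mul(-2, T)) (Function('d')(W, T) = Add(6, Mul(-1, Mul(2, Add(T, Mul(W, 0))))) = Add(6, Mul(-1, Mul(2, Add(T, 0)))) = Add(6, Mul(-1, Mul(2, T))) = Add(6, Mul(-2, T)))
Add(Mul(Function('d')(1255, 370), Pow(-1758192, -1)), Mul(Function('o')(-1131), Pow(3104047, -1))) = Add(Mul(Add(6, Mul(-2, 370)), Pow(-1758192, -1)), Mul(-229, Pow(3104047, -1))) = Add(Mul(Add(6, -740), Rational(-1, 1758192)), Mul(-229, Rational(1, 3104047))) = Add(Mul(-734, Rational(-1, 1758192)), Rational(-229, 3104047)) = Add(Rational(367, 879096), Rational(-229, 3104047)) = Rational(937872265, 2728755301512)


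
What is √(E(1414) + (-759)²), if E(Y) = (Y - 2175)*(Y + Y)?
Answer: I*√1576027 ≈ 1255.4*I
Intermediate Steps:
E(Y) = 2*Y*(-2175 + Y) (E(Y) = (-2175 + Y)*(2*Y) = 2*Y*(-2175 + Y))
√(E(1414) + (-759)²) = √(2*1414*(-2175 + 1414) + (-759)²) = √(2*1414*(-761) + 576081) = √(-2152108 + 576081) = √(-1576027) = I*√1576027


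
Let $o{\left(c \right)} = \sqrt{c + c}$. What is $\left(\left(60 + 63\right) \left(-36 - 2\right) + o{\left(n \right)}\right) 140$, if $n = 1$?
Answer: $-654360 + 140 \sqrt{2} \approx -6.5416 \cdot 10^{5}$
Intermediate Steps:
$o{\left(c \right)} = \sqrt{2} \sqrt{c}$ ($o{\left(c \right)} = \sqrt{2 c} = \sqrt{2} \sqrt{c}$)
$\left(\left(60 + 63\right) \left(-36 - 2\right) + o{\left(n \right)}\right) 140 = \left(\left(60 + 63\right) \left(-36 - 2\right) + \sqrt{2} \sqrt{1}\right) 140 = \left(123 \left(-38\right) + \sqrt{2} \cdot 1\right) 140 = \left(-4674 + \sqrt{2}\right) 140 = -654360 + 140 \sqrt{2}$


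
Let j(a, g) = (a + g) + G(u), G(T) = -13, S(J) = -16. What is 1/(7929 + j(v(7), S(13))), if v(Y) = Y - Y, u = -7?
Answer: 1/7900 ≈ 0.00012658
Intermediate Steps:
v(Y) = 0
j(a, g) = -13 + a + g (j(a, g) = (a + g) - 13 = -13 + a + g)
1/(7929 + j(v(7), S(13))) = 1/(7929 + (-13 + 0 - 16)) = 1/(7929 - 29) = 1/7900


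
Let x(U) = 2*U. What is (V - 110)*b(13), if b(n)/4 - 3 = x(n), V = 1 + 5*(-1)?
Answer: -13224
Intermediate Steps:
V = -4 (V = 1 - 5 = -4)
b(n) = 12 + 8*n (b(n) = 12 + 4*(2*n) = 12 + 8*n)
(V - 110)*b(13) = (-4 - 110)*(12 + 8*13) = -114*(12 + 104) = -114*116 = -13224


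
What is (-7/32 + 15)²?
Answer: 223729/1024 ≈ 218.49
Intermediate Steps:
(-7/32 + 15)² = (473/32)² = 223729/1024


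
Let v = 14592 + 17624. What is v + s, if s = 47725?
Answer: 79941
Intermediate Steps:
v = 32216
v + s = 32216 + 47725 = 79941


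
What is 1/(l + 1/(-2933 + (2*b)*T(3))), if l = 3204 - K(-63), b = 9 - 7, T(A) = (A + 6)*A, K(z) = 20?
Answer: 2825/8994799 ≈ 0.00031407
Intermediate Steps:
T(A) = A*(6 + A) (T(A) = (6 + A)*A = A*(6 + A))
b = 2
l = 3184 (l = 3204 - 1*20 = 3204 - 20 = 3184)
1/(l + 1/(-2933 + (2*b)*T(3))) = 1/(3184 + 1/(-2933 + (2*2)*(3*(6 + 3)))) = 1/(3184 + 1/(-2933 + 4*(3*9))) = 1/(3184 + 1/(-2933 + 4*27)) = 1/(3184 + 1/(-2933 + 108)) = 1/(3184 + 1/(-2825)) = 1/(3184 - 1/2825) = 1/(8994799/2825) = 2825/8994799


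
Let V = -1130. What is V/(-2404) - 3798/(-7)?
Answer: 4569151/8414 ≈ 543.04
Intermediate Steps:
V/(-2404) - 3798/(-7) = -1130/(-2404) - 3798/(-7) = -1130*(-1/2404) - 3798*(-⅐) = 565/1202 + 3798/7 = 4569151/8414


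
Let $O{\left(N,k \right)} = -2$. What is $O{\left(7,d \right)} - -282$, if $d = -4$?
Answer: $280$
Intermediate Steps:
$O{\left(7,d \right)} - -282 = -2 - -282 = -2 + 282 = 280$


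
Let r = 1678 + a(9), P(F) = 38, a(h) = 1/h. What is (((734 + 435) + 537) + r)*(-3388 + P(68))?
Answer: -102030950/9 ≈ -1.1337e+7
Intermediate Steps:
r = 15103/9 (r = 1678 + 1/9 = 1678 + ⅑ = 15103/9 ≈ 1678.1)
(((734 + 435) + 537) + r)*(-3388 + P(68)) = (((734 + 435) + 537) + 15103/9)*(-3388 + 38) = ((1169 + 537) + 15103/9)*(-3350) = (1706 + 15103/9)*(-3350) = (30457/9)*(-3350) = -102030950/9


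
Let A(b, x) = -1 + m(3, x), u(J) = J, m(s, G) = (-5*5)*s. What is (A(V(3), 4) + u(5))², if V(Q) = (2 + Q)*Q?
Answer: 5041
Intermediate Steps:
m(s, G) = -25*s
V(Q) = Q*(2 + Q)
A(b, x) = -76 (A(b, x) = -1 - 25*3 = -1 - 75 = -76)
(A(V(3), 4) + u(5))² = (-76 + 5)² = (-71)² = 5041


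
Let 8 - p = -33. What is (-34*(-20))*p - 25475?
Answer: 2405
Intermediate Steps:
p = 41 (p = 8 - 1*(-33) = 8 + 33 = 41)
(-34*(-20))*p - 25475 = -34*(-20)*41 - 25475 = 680*41 - 25475 = 27880 - 25475 = 2405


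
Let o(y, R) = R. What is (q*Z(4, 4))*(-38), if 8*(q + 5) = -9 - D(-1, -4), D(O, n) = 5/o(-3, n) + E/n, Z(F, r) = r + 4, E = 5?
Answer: 1767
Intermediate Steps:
Z(F, r) = 4 + r
D(O, n) = 10/n (D(O, n) = 5/n + 5/n = 10/n)
q = -93/16 (q = -5 + (-9 - 10/(-4))/8 = -5 + (-9 - 10*(-1)/4)/8 = -5 + (-9 - 1*(-5/2))/8 = -5 + (-9 + 5/2)/8 = -5 + (1/8)*(-13/2) = -5 - 13/16 = -93/16 ≈ -5.8125)
(q*Z(4, 4))*(-38) = -93*(4 + 4)/16*(-38) = -93/16*8*(-38) = -93/2*(-38) = 1767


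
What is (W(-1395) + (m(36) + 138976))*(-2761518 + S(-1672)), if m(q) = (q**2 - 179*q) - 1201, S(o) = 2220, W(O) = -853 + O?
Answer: -359754513942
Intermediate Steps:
m(q) = -1201 + q**2 - 179*q
(W(-1395) + (m(36) + 138976))*(-2761518 + S(-1672)) = ((-853 - 1395) + ((-1201 + 36**2 - 179*36) + 138976))*(-2761518 + 2220) = (-2248 + ((-1201 + 1296 - 6444) + 138976))*(-2759298) = (-2248 + (-6349 + 138976))*(-2759298) = (-2248 + 132627)*(-2759298) = 130379*(-2759298) = -359754513942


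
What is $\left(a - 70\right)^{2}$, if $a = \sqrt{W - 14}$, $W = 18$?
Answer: $4624$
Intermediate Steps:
$a = 2$ ($a = \sqrt{18 - 14} = \sqrt{4} = 2$)
$\left(a - 70\right)^{2} = \left(2 - 70\right)^{2} = \left(-68\right)^{2} = 4624$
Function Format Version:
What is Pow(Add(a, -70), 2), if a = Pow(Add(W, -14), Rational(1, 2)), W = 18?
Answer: 4624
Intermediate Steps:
a = 2 (a = Pow(Add(18, -14), Rational(1, 2)) = Pow(4, Rational(1, 2)) = 2)
Pow(Add(a, -70), 2) = Pow(Add(2, -70), 2) = Pow(-68, 2) = 4624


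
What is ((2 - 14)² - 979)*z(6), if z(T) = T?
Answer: -5010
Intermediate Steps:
((2 - 14)² - 979)*z(6) = ((2 - 14)² - 979)*6 = ((-12)² - 979)*6 = (144 - 979)*6 = -835*6 = -5010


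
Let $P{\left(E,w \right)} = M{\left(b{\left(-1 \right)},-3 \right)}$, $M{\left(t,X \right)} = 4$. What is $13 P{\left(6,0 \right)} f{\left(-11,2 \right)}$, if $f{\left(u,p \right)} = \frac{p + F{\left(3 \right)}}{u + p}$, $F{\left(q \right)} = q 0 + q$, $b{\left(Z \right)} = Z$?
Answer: $- \frac{260}{9} \approx -28.889$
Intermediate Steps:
$F{\left(q \right)} = q$ ($F{\left(q \right)} = 0 + q = q$)
$f{\left(u,p \right)} = \frac{3 + p}{p + u}$ ($f{\left(u,p \right)} = \frac{p + 3}{u + p} = \frac{3 + p}{p + u}$)
$P{\left(E,w \right)} = 4$
$13 P{\left(6,0 \right)} f{\left(-11,2 \right)} = 13 \cdot 4 \frac{3 + 2}{2 - 11} = 52 \frac{1}{-9} \cdot 5 = 52 \left(\left(- \frac{1}{9}\right) 5\right) = 52 \left(- \frac{5}{9}\right) = - \frac{260}{9}$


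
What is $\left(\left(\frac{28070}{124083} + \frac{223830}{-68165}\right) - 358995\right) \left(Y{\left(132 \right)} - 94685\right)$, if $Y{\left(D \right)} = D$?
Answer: $\frac{57421050183145590869}{1691623539} \approx 3.3944 \cdot 10^{10}$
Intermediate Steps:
$\left(\left(\frac{28070}{124083} + \frac{223830}{-68165}\right) - 358995\right) \left(Y{\left(132 \right)} - 94685\right) = \left(\left(\frac{28070}{124083} + \frac{223830}{-68165}\right) - 358995\right) \left(132 - 94685\right) = \left(\left(28070 \cdot \frac{1}{124083} + 223830 \left(- \frac{1}{68165}\right)\right) - 358995\right) \left(-94553\right) = \left(\left(\frac{28070}{124083} - \frac{44766}{13633}\right) - 358995\right) \left(-94553\right) = \left(- \frac{5172021268}{1691623539} - 358995\right) \left(-94553\right) = \left(- \frac{607289564404573}{1691623539}\right) \left(-94553\right) = \frac{57421050183145590869}{1691623539}$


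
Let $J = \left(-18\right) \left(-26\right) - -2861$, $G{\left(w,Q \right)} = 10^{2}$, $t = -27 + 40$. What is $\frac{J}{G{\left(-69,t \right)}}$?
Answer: $\frac{3329}{100} \approx 33.29$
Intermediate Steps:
$t = 13$
$G{\left(w,Q \right)} = 100$
$J = 3329$ ($J = 468 + 2861 = 3329$)
$\frac{J}{G{\left(-69,t \right)}} = \frac{3329}{100}$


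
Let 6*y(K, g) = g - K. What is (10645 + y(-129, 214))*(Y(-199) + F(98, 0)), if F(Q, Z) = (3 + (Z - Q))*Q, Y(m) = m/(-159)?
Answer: -95041083383/954 ≈ -9.9624e+7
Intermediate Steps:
Y(m) = -m/159 (Y(m) = m*(-1/159) = -m/159)
y(K, g) = -K/6 + g/6 (y(K, g) = (g - K)/6 = -K/6 + g/6)
F(Q, Z) = Q*(3 + Z - Q) (F(Q, Z) = (3 + Z - Q)*Q = Q*(3 + Z - Q))
(10645 + y(-129, 214))*(Y(-199) + F(98, 0)) = (10645 + (-⅙*(-129) + (⅙)*214))*(-1/159*(-199) + 98*(3 + 0 - 1*98)) = (10645 + (43/2 + 107/3))*(199/159 + 98*(3 + 0 - 98)) = (10645 + 343/6)*(199/159 + 98*(-95)) = 64213*(199/159 - 9310)/6 = (64213/6)*(-1480091/159) = -95041083383/954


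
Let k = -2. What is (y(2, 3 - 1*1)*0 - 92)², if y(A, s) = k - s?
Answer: 8464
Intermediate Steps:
y(A, s) = -2 - s
(y(2, 3 - 1*1)*0 - 92)² = ((-2 - (3 - 1*1))*0 - 92)² = ((-2 - (3 - 1))*0 - 92)² = ((-2 - 1*2)*0 - 92)² = ((-2 - 2)*0 - 92)² = (-4*0 - 92)² = (0 - 92)² = (-92)² = 8464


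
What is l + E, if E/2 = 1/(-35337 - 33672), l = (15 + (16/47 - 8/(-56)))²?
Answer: 1790703007042/7469603169 ≈ 239.73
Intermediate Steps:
l = 25948836/108241 (l = (15 + (16*(1/47) - 8*(-1/56)))² = (15 + (16/47 + ⅐))² = (15 + 159/329)² = (5094/329)² = 25948836/108241 ≈ 239.73)
E = -2/69009 (E = 2/(-35337 - 33672) = 2/(-69009) = 2*(-1/69009) = -2/69009 ≈ -2.8982e-5)
l + E = 25948836/108241 - 2/69009 = 1790703007042/7469603169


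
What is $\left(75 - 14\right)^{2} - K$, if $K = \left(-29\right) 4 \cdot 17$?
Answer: $5693$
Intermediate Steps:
$K = -1972$ ($K = \left(-116\right) 17 = -1972$)
$\left(75 - 14\right)^{2} - K = \left(75 - 14\right)^{2} - -1972 = 61^{2} + 1972 = 3721 + 1972 = 5693$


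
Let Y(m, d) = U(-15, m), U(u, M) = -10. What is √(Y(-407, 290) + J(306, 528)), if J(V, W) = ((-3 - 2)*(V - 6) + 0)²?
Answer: √2249990 ≈ 1500.0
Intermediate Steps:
Y(m, d) = -10
J(V, W) = (30 - 5*V)² (J(V, W) = (-5*(-6 + V) + 0)² = ((30 - 5*V) + 0)² = (30 - 5*V)²)
√(Y(-407, 290) + J(306, 528)) = √(-10 + 25*(-6 + 306)²) = √(-10 + 25*300²) = √(-10 + 25*90000) = √(-10 + 2250000) = √2249990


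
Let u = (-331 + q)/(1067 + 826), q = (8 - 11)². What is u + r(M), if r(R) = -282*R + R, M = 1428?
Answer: -759600646/1893 ≈ -4.0127e+5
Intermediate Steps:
q = 9 (q = (-3)² = 9)
r(R) = -281*R
u = -322/1893 (u = (-331 + 9)/(1067 + 826) = -322/1893 ≈ -0.17010)
u + r(M) = -322/1893 - 281*1428 = -322/1893 - 401268 = -759600646/1893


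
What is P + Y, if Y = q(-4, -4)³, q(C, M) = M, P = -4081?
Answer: -4145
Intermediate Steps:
Y = -64 (Y = (-4)³ = -64)
P + Y = -4081 - 64 = -4145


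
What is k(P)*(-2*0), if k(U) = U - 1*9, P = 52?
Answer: 0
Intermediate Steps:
k(U) = -9 + U (k(U) = U - 9 = -9 + U)
k(P)*(-2*0) = (-9 + 52)*(-2*0) = 43*0 = 0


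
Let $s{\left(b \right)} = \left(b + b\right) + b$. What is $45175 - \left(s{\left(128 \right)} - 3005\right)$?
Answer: $47796$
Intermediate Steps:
$s{\left(b \right)} = 3 b$ ($s{\left(b \right)} = 2 b + b = 3 b$)
$45175 - \left(s{\left(128 \right)} - 3005\right) = 45175 - \left(3 \cdot 128 - 3005\right) = 45175 - \left(384 - 3005\right) = 45175 - -2621 = 45175 + 2621 = 47796$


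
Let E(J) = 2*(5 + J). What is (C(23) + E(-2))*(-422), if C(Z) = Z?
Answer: -12238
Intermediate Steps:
E(J) = 10 + 2*J
(C(23) + E(-2))*(-422) = (23 + (10 + 2*(-2)))*(-422) = (23 + (10 - 4))*(-422) = (23 + 6)*(-422) = 29*(-422) = -12238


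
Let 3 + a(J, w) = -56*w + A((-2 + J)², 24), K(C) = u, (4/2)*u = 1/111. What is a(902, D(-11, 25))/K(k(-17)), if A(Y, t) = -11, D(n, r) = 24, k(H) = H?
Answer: -301476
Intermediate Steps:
u = 1/222 (u = (½)/111 = (½)*(1/111) = 1/222 ≈ 0.0045045)
K(C) = 1/222
a(J, w) = -14 - 56*w (a(J, w) = -3 + (-56*w - 11) = -3 + (-11 - 56*w) = -14 - 56*w)
a(902, D(-11, 25))/K(k(-17)) = (-14 - 56*24)/(1/222) = (-14 - 1344)*222 = -1358*222 = -301476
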